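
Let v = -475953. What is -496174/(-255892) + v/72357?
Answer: -2045021499/440847082 ≈ -4.6388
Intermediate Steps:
-496174/(-255892) + v/72357 = -496174/(-255892) - 475953/72357 = -496174*(-1/255892) - 475953*1/72357 = 35441/18278 - 158651/24119 = -2045021499/440847082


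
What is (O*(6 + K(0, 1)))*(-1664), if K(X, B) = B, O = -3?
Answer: 34944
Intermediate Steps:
(O*(6 + K(0, 1)))*(-1664) = -3*(6 + 1)*(-1664) = -3*7*(-1664) = -21*(-1664) = 34944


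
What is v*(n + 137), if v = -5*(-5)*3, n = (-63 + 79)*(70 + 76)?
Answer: 185475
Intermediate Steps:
n = 2336 (n = 16*146 = 2336)
v = 75 (v = 25*3 = 75)
v*(n + 137) = 75*(2336 + 137) = 75*2473 = 185475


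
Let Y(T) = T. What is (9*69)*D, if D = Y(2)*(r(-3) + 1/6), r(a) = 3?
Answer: 3933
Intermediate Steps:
D = 19/3 (D = 2*(3 + 1/6) = 2*(3 + ⅙) = 2*(19/6) = 19/3 ≈ 6.3333)
(9*69)*D = (9*69)*(19/3) = 621*(19/3) = 3933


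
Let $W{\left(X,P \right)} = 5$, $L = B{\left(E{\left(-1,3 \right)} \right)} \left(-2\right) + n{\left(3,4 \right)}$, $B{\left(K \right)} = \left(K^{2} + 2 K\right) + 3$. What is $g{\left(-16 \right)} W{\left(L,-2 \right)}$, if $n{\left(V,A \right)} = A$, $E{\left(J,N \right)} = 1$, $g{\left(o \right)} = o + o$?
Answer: $-160$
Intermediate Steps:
$g{\left(o \right)} = 2 o$
$B{\left(K \right)} = 3 + K^{2} + 2 K$
$L = -8$ ($L = \left(3 + 1^{2} + 2 \cdot 1\right) \left(-2\right) + 4 = \left(3 + 1 + 2\right) \left(-2\right) + 4 = 6 \left(-2\right) + 4 = -12 + 4 = -8$)
$g{\left(-16 \right)} W{\left(L,-2 \right)} = 2 \left(-16\right) 5 = \left(-32\right) 5 = -160$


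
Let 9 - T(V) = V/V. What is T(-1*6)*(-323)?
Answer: -2584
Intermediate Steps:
T(V) = 8 (T(V) = 9 - V/V = 9 - 1*1 = 9 - 1 = 8)
T(-1*6)*(-323) = 8*(-323) = -2584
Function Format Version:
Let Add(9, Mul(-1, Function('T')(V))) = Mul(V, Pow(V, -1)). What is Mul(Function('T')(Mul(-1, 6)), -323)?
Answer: -2584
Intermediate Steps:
Function('T')(V) = 8 (Function('T')(V) = Add(9, Mul(-1, Mul(V, Pow(V, -1)))) = Add(9, Mul(-1, 1)) = Add(9, -1) = 8)
Mul(Function('T')(Mul(-1, 6)), -323) = Mul(8, -323) = -2584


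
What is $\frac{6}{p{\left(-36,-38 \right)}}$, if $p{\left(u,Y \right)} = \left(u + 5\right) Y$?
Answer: $\frac{3}{589} \approx 0.0050934$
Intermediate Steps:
$p{\left(u,Y \right)} = Y \left(5 + u\right)$ ($p{\left(u,Y \right)} = \left(5 + u\right) Y = Y \left(5 + u\right)$)
$\frac{6}{p{\left(-36,-38 \right)}} = \frac{6}{\left(-38\right) \left(5 - 36\right)} = \frac{6}{\left(-38\right) \left(-31\right)} = \frac{6}{1178} = 6 \cdot \frac{1}{1178} = \frac{3}{589}$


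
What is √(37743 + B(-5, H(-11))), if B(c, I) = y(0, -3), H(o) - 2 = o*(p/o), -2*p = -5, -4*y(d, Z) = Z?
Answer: 15*√671/2 ≈ 194.28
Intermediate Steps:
y(d, Z) = -Z/4
p = 5/2 (p = -½*(-5) = 5/2 ≈ 2.5000)
H(o) = 9/2 (H(o) = 2 + o*(5/(2*o)) = 2 + 5/2 = 9/2)
B(c, I) = ¾ (B(c, I) = -¼*(-3) = ¾)
√(37743 + B(-5, H(-11))) = √(37743 + ¾) = √(150975/4) = 15*√671/2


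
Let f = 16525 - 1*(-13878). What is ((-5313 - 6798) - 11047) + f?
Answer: 7245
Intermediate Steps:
f = 30403 (f = 16525 + 13878 = 30403)
((-5313 - 6798) - 11047) + f = ((-5313 - 6798) - 11047) + 30403 = (-12111 - 11047) + 30403 = -23158 + 30403 = 7245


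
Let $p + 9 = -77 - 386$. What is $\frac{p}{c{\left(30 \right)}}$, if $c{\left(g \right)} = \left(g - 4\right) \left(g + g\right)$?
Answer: $- \frac{59}{195} \approx -0.30256$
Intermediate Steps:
$c{\left(g \right)} = 2 g \left(-4 + g\right)$ ($c{\left(g \right)} = \left(-4 + g\right) 2 g = 2 g \left(-4 + g\right)$)
$p = -472$ ($p = -9 - 463 = -472$)
$\frac{p}{c{\left(30 \right)}} = - \frac{472}{2 \cdot 30 \left(-4 + 30\right)} = - \frac{472}{2 \cdot 30 \cdot 26} = - \frac{472}{1560} = \left(-472\right) \frac{1}{1560} = - \frac{59}{195}$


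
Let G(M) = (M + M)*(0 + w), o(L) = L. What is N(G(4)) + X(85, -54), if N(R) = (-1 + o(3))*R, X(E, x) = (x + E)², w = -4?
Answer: 897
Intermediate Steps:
X(E, x) = (E + x)²
G(M) = -8*M (G(M) = (M + M)*(0 - 4) = (2*M)*(-4) = -8*M)
N(R) = 2*R (N(R) = (-1 + 3)*R = 2*R)
N(G(4)) + X(85, -54) = 2*(-8*4) + (85 - 54)² = 2*(-32) + 31² = -64 + 961 = 897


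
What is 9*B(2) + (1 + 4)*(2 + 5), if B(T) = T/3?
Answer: 41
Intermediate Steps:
B(T) = T/3 (B(T) = T*(⅓) = T/3)
9*B(2) + (1 + 4)*(2 + 5) = 9*((⅓)*2) + (1 + 4)*(2 + 5) = 9*(⅔) + 5*7 = 6 + 35 = 41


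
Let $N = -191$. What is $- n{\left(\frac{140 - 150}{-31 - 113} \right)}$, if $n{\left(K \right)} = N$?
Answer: $191$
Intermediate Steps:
$n{\left(K \right)} = -191$
$- n{\left(\frac{140 - 150}{-31 - 113} \right)} = \left(-1\right) \left(-191\right) = 191$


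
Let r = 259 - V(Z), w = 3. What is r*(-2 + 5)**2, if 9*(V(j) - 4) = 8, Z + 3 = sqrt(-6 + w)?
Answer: 2287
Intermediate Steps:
Z = -3 + I*sqrt(3) (Z = -3 + sqrt(-6 + 3) = -3 + sqrt(-3) = -3 + I*sqrt(3) ≈ -3.0 + 1.732*I)
V(j) = 44/9 (V(j) = 4 + (1/9)*8 = 4 + 8/9 = 44/9)
r = 2287/9 (r = 259 - 1*44/9 = 259 - 44/9 = 2287/9 ≈ 254.11)
r*(-2 + 5)**2 = 2287*(-2 + 5)**2/9 = (2287/9)*3**2 = (2287/9)*9 = 2287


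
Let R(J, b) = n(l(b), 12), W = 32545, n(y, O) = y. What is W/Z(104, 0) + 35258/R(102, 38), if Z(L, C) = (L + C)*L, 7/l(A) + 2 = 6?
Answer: 1525629927/75712 ≈ 20150.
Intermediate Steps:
l(A) = 7/4 (l(A) = 7/(-2 + 6) = 7/4)
Z(L, C) = L*(C + L) (Z(L, C) = (C + L)*L = L*(C + L))
R(J, b) = 7/4
W/Z(104, 0) + 35258/R(102, 38) = 32545/((104*(0 + 104))) + 35258/(7/4) = 32545/((104*104)) + 35258*(4/7) = 32545/10816 + 141032/7 = 1525629927/75712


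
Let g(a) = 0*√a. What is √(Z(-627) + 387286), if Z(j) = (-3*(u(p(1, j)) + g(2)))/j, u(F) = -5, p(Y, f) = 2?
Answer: 3*√1879670969/209 ≈ 622.32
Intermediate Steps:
g(a) = 0
Z(j) = 15/j (Z(j) = (-3*(-5 + 0))/j = (-3*(-5))/j = 15/j)
√(Z(-627) + 387286) = √(15/(-627) + 387286) = √(15*(-1/627) + 387286) = √(-5/209 + 387286) = √(80942769/209) = 3*√1879670969/209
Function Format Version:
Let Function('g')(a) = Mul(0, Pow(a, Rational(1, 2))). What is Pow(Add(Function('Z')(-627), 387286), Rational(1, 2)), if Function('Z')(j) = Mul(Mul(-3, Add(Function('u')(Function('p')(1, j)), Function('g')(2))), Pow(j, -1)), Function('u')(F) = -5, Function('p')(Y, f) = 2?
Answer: Mul(Rational(3, 209), Pow(1879670969, Rational(1, 2))) ≈ 622.32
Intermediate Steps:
Function('g')(a) = 0
Function('Z')(j) = Mul(15, Pow(j, -1)) (Function('Z')(j) = Mul(Mul(-3, Add(-5, 0)), Pow(j, -1)) = Mul(Mul(-3, -5), Pow(j, -1)) = Mul(15, Pow(j, -1)))
Pow(Add(Function('Z')(-627), 387286), Rational(1, 2)) = Pow(Add(Mul(15, Pow(-627, -1)), 387286), Rational(1, 2)) = Pow(Add(Mul(15, Rational(-1, 627)), 387286), Rational(1, 2)) = Pow(Add(Rational(-5, 209), 387286), Rational(1, 2)) = Pow(Rational(80942769, 209), Rational(1, 2)) = Mul(Rational(3, 209), Pow(1879670969, Rational(1, 2)))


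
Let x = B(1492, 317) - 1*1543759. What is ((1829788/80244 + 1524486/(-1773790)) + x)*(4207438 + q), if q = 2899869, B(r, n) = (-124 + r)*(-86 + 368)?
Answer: -146427893100099094991401/17792000595 ≈ -8.2300e+12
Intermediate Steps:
B(r, n) = -34968 + 282*r (B(r, n) = (-124 + r)*282 = -34968 + 282*r)
x = -1157983 (x = (-34968 + 282*1492) - 1*1543759 = (-34968 + 420744) - 1543759 = 385776 - 1543759 = -1157983)
((1829788/80244 + 1524486/(-1773790)) + x)*(4207438 + q) = ((1829788/80244 + 1524486/(-1773790)) - 1157983)*(4207438 + 2899869) = ((1829788*(1/80244) + 1524486*(-1/1773790)) - 1157983)*7107307 = ((457447/20061 - 762243/886895) - 1157983)*7107307 = (390416100242/17792000595 - 1157983)*7107307 = -20602443808899643/17792000595*7107307 = -146427893100099094991401/17792000595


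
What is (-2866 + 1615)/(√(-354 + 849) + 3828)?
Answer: -16124/49337 + 139*√55/542707 ≈ -0.32491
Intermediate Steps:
(-2866 + 1615)/(√(-354 + 849) + 3828) = -1251/(√495 + 3828) = -1251/(3*√55 + 3828) = -1251/(3828 + 3*√55)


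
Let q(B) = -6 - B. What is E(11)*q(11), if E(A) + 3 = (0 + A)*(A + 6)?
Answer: -3128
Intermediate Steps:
E(A) = -3 + A*(6 + A) (E(A) = -3 + (0 + A)*(A + 6) = -3 + A*(6 + A))
E(11)*q(11) = (-3 + 11**2 + 6*11)*(-6 - 1*11) = (-3 + 121 + 66)*(-6 - 11) = 184*(-17) = -3128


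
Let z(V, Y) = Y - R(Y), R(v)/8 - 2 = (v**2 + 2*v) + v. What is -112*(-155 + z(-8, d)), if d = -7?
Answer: 45024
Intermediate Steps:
R(v) = 16 + 8*v**2 + 24*v (R(v) = 16 + 8*((v**2 + 2*v) + v) = 16 + 8*(v**2 + 3*v) = 16 + (8*v**2 + 24*v) = 16 + 8*v**2 + 24*v)
z(V, Y) = -16 - 23*Y - 8*Y**2 (z(V, Y) = Y - (16 + 8*Y**2 + 24*Y) = Y + (-16 - 24*Y - 8*Y**2) = -16 - 23*Y - 8*Y**2)
-112*(-155 + z(-8, d)) = -112*(-155 + (-16 - 23*(-7) - 8*(-7)**2)) = -112*(-155 + (-16 + 161 - 8*49)) = -112*(-155 + (-16 + 161 - 392)) = -112*(-155 - 247) = -112*(-402) = 45024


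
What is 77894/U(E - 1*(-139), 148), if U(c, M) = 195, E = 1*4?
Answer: 77894/195 ≈ 399.46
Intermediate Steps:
E = 4
77894/U(E - 1*(-139), 148) = 77894/195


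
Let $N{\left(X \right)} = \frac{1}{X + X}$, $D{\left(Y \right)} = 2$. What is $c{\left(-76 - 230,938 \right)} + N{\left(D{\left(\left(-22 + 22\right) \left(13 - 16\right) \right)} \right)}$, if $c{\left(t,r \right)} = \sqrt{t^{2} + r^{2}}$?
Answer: $\frac{1}{4} + 2 \sqrt{243370} \approx 986.9$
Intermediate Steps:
$N{\left(X \right)} = \frac{1}{2 X}$
$c{\left(t,r \right)} = \sqrt{r^{2} + t^{2}}$
$c{\left(-76 - 230,938 \right)} + N{\left(D{\left(\left(-22 + 22\right) \left(13 - 16\right) \right)} \right)} = \sqrt{938^{2} + \left(-76 - 230\right)^{2}} + \frac{1}{2 \cdot 2} = \sqrt{879844 + \left(-76 - 230\right)^{2}} + \frac{1}{2} \cdot \frac{1}{2} = \sqrt{879844 + \left(-306\right)^{2}} + \frac{1}{4} = \sqrt{879844 + 93636} + \frac{1}{4} = \sqrt{973480} + \frac{1}{4} = 2 \sqrt{243370} + \frac{1}{4} = \frac{1}{4} + 2 \sqrt{243370}$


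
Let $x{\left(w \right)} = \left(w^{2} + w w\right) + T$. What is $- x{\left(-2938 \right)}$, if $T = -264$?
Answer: $-17263424$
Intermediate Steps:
$x{\left(w \right)} = -264 + 2 w^{2}$ ($x{\left(w \right)} = \left(w^{2} + w w\right) - 264 = \left(w^{2} + w^{2}\right) - 264 = 2 w^{2} - 264 = -264 + 2 w^{2}$)
$- x{\left(-2938 \right)} = - (-264 + 2 \left(-2938\right)^{2}) = - (-264 + 2 \cdot 8631844) = - (-264 + 17263688) = \left(-1\right) 17263424 = -17263424$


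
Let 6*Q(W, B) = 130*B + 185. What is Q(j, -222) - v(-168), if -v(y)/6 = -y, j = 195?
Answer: -22627/6 ≈ -3771.2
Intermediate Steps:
v(y) = 6*y (v(y) = -(-6)*y = 6*y)
Q(W, B) = 185/6 + 65*B/3 (Q(W, B) = (130*B + 185)/6 = (185 + 130*B)/6 = 185/6 + 65*B/3)
Q(j, -222) - v(-168) = (185/6 + (65/3)*(-222)) - 6*(-168) = (185/6 - 4810) - 1*(-1008) = -28675/6 + 1008 = -22627/6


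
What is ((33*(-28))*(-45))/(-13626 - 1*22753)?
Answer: -5940/5197 ≈ -1.1430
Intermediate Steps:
((33*(-28))*(-45))/(-13626 - 1*22753) = (-924*(-45))/(-13626 - 22753) = 41580/(-36379) = 41580*(-1/36379) = -5940/5197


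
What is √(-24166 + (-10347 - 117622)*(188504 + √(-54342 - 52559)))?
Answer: √(-24122692542 - 127969*I*√106901) ≈ 135.0 - 1.5532e+5*I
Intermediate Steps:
√(-24166 + (-10347 - 117622)*(188504 + √(-54342 - 52559))) = √(-24166 - 127969*(188504 + √(-106901))) = √(-24166 - 127969*(188504 + I*√106901)) = √(-24166 + (-24122668376 - 127969*I*√106901)) = √(-24122692542 - 127969*I*√106901)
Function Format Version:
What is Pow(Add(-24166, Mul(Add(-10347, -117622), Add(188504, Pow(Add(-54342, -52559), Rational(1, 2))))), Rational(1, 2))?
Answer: Pow(Add(-24122692542, Mul(-127969, I, Pow(106901, Rational(1, 2)))), Rational(1, 2)) ≈ Add(135., Mul(-1.5532e+5, I))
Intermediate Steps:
Pow(Add(-24166, Mul(Add(-10347, -117622), Add(188504, Pow(Add(-54342, -52559), Rational(1, 2))))), Rational(1, 2)) = Pow(Add(-24166, Mul(-127969, Add(188504, Pow(-106901, Rational(1, 2))))), Rational(1, 2)) = Pow(Add(-24166, Mul(-127969, Add(188504, Mul(I, Pow(106901, Rational(1, 2)))))), Rational(1, 2)) = Pow(Add(-24166, Add(-24122668376, Mul(-127969, I, Pow(106901, Rational(1, 2))))), Rational(1, 2)) = Pow(Add(-24122692542, Mul(-127969, I, Pow(106901, Rational(1, 2)))), Rational(1, 2))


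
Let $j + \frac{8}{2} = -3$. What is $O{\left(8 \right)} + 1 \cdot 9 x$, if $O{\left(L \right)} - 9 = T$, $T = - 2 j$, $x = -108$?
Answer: $-949$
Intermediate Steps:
$j = -7$ ($j = -4 - 3 = -7$)
$T = 14$ ($T = \left(-2\right) \left(-7\right) = 14$)
$O{\left(L \right)} = 23$ ($O{\left(L \right)} = 9 + 14 = 23$)
$O{\left(8 \right)} + 1 \cdot 9 x = 23 + 1 \cdot 9 \left(-108\right) = 23 + 9 \left(-108\right) = 23 - 972 = -949$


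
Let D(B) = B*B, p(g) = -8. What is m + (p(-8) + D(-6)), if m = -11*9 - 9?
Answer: -80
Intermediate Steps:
m = -108 (m = -99 - 9 = -108)
D(B) = B²
m + (p(-8) + D(-6)) = -108 + (-8 + (-6)²) = -108 + (-8 + 36) = -108 + 28 = -80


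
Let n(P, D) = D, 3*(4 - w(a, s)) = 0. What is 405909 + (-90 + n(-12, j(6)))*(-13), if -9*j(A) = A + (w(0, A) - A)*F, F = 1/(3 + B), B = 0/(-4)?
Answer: 10991341/27 ≈ 4.0709e+5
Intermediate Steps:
B = 0 (B = 0*(-¼) = 0)
w(a, s) = 4 (w(a, s) = 4 - ⅓*0 = 4 + 0 = 4)
F = ⅓ (F = 1/(3 + 0) = 1/3 = ⅓ ≈ 0.33333)
j(A) = -4/27 - 2*A/27 (j(A) = -(A + (4 - A)*(⅓))/9 = -(A + (4/3 - A/3))/9 = -(4/3 + 2*A/3)/9 = -4/27 - 2*A/27)
405909 + (-90 + n(-12, j(6)))*(-13) = 405909 + (-90 + (-4/27 - 2/27*6))*(-13) = 405909 + (-90 + (-4/27 - 4/9))*(-13) = 405909 + (-90 - 16/27)*(-13) = 405909 - 2446/27*(-13) = 405909 + 31798/27 = 10991341/27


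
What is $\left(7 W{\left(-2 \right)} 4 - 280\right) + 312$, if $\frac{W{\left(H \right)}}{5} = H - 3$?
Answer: $-668$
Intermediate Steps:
$W{\left(H \right)} = -15 + 5 H$ ($W{\left(H \right)} = 5 \left(H - 3\right) = 5 \left(-3 + H\right) = -15 + 5 H$)
$\left(7 W{\left(-2 \right)} 4 - 280\right) + 312 = \left(7 \left(-15 + 5 \left(-2\right)\right) 4 - 280\right) + 312 = \left(7 \left(-15 - 10\right) 4 - 280\right) + 312 = \left(7 \left(-25\right) 4 - 280\right) + 312 = \left(\left(-175\right) 4 - 280\right) + 312 = \left(-700 - 280\right) + 312 = -980 + 312 = -668$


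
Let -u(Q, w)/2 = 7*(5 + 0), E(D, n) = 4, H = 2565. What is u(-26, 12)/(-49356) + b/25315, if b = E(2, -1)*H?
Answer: 50816461/124944714 ≈ 0.40671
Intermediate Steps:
u(Q, w) = -70 (u(Q, w) = -14*(5 + 0) = -14*5 = -2*35 = -70)
b = 10260 (b = 4*2565 = 10260)
u(-26, 12)/(-49356) + b/25315 = -70/(-49356) + 10260/25315 = -70*(-1/49356) + 10260*(1/25315) = 35/24678 + 2052/5063 = 50816461/124944714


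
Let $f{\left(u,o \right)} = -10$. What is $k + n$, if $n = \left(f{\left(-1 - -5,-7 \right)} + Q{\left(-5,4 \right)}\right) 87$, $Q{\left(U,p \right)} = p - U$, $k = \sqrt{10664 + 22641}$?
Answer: $-87 + \sqrt{33305} \approx 95.497$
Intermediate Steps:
$k = \sqrt{33305} \approx 182.5$
$n = -87$ ($n = \left(-10 + \left(4 - -5\right)\right) 87 = \left(-10 + \left(4 + 5\right)\right) 87 = \left(-10 + 9\right) 87 = \left(-1\right) 87 = -87$)
$k + n = \sqrt{33305} - 87 = -87 + \sqrt{33305}$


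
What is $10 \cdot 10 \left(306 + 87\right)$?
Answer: $39300$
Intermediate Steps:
$10 \cdot 10 \left(306 + 87\right) = 100 \cdot 393 = 39300$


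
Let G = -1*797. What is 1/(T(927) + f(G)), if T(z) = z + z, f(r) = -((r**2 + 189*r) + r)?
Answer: -1/481925 ≈ -2.0750e-6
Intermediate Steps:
G = -797
f(r) = -r**2 - 190*r (f(r) = -(r**2 + 190*r) = -r**2 - 190*r)
T(z) = 2*z
1/(T(927) + f(G)) = 1/(2*927 - 1*(-797)*(190 - 797)) = 1/(1854 - 1*(-797)*(-607)) = 1/(1854 - 483779) = 1/(-481925) = -1/481925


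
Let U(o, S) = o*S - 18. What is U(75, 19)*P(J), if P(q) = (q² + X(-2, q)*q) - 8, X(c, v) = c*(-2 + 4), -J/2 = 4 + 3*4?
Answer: 1609608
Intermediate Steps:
J = -32 (J = -2*(4 + 3*4) = -2*(4 + 12) = -2*16 = -32)
X(c, v) = 2*c (X(c, v) = c*2 = 2*c)
P(q) = -8 + q² - 4*q (P(q) = (q² + (2*(-2))*q) - 8 = (q² - 4*q) - 8 = -8 + q² - 4*q)
U(o, S) = -18 + S*o (U(o, S) = S*o - 18 = -18 + S*o)
U(75, 19)*P(J) = (-18 + 19*75)*(-8 + (-32)² - 4*(-32)) = (-18 + 1425)*(-8 + 1024 + 128) = 1407*1144 = 1609608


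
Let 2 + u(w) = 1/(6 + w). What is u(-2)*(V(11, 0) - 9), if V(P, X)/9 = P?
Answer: -315/2 ≈ -157.50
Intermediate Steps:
V(P, X) = 9*P
u(w) = -2 + 1/(6 + w)
u(-2)*(V(11, 0) - 9) = ((-11 - 2*(-2))/(6 - 2))*(9*11 - 9) = ((-11 + 4)/4)*(99 - 9) = ((¼)*(-7))*90 = -7/4*90 = -315/2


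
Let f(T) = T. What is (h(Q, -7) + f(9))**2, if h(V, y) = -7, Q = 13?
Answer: 4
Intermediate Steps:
(h(Q, -7) + f(9))**2 = (-7 + 9)**2 = 2**2 = 4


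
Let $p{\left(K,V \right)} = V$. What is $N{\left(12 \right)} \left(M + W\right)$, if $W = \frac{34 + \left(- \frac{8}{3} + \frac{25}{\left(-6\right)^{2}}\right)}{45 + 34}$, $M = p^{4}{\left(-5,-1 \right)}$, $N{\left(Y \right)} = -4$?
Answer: $- \frac{3997}{711} \approx -5.6217$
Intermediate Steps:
$M = 1$ ($M = \left(-1\right)^{4} = 1$)
$W = \frac{1153}{2844}$ ($W = \frac{34 + \left(\left(-8\right) \frac{1}{3} + \frac{25}{36}\right)}{79} = \left(34 + \left(- \frac{8}{3} + 25 \cdot \frac{1}{36}\right)\right) \frac{1}{79} = \left(34 + \left(- \frac{8}{3} + \frac{25}{36}\right)\right) \frac{1}{79} = \left(34 - \frac{71}{36}\right) \frac{1}{79} = \frac{1153}{36} \cdot \frac{1}{79} = \frac{1153}{2844} \approx 0.40542$)
$N{\left(12 \right)} \left(M + W\right) = - 4 \left(1 + \frac{1153}{2844}\right) = \left(-4\right) \frac{3997}{2844} = - \frac{3997}{711}$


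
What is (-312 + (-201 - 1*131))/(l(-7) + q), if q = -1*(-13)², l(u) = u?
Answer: 161/44 ≈ 3.6591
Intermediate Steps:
q = -169 (q = -1*169 = -169)
(-312 + (-201 - 1*131))/(l(-7) + q) = (-312 + (-201 - 1*131))/(-7 - 169) = (-312 + (-201 - 131))/(-176) = (-312 - 332)*(-1/176) = -644*(-1/176) = 161/44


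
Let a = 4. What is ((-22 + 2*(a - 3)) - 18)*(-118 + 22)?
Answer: 3648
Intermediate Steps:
((-22 + 2*(a - 3)) - 18)*(-118 + 22) = ((-22 + 2*(4 - 3)) - 18)*(-118 + 22) = ((-22 + 2*1) - 18)*(-96) = ((-22 + 2) - 18)*(-96) = (-20 - 18)*(-96) = -38*(-96) = 3648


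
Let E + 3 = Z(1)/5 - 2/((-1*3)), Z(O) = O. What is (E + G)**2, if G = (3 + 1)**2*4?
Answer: 861184/225 ≈ 3827.5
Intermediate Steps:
E = -32/15 (E = -3 + (1/5 - 2/((-1*3))) = -3 + (1*(1/5) - 2/(-3)) = -3 + (1/5 - 2*(-1/3)) = -3 + (1/5 + 2/3) = -3 + 13/15 = -32/15 ≈ -2.1333)
G = 64 (G = 4**2*4 = 16*4 = 64)
(E + G)**2 = (-32/15 + 64)**2 = (928/15)**2 = 861184/225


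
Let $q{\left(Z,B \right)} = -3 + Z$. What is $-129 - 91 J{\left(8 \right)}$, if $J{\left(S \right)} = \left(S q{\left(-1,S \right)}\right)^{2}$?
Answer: $-93313$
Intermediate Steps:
$J{\left(S \right)} = 16 S^{2}$ ($J{\left(S \right)} = \left(S \left(-3 - 1\right)\right)^{2} = \left(S \left(-4\right)\right)^{2} = \left(- 4 S\right)^{2} = 16 S^{2}$)
$-129 - 91 J{\left(8 \right)} = -129 - 91 \cdot 16 \cdot 8^{2} = -129 - 91 \cdot 16 \cdot 64 = -129 - 93184 = -93313$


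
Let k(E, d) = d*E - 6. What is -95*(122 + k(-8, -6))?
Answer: -15580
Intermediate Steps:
k(E, d) = -6 + E*d (k(E, d) = E*d - 6 = -6 + E*d)
-95*(122 + k(-8, -6)) = -95*(122 + (-6 - 8*(-6))) = -95*(122 + (-6 + 48)) = -95*(122 + 42) = -95*164 = -15580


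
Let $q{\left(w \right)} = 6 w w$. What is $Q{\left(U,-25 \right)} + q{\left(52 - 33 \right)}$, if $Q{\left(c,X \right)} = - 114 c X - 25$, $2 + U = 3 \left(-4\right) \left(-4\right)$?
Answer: $133241$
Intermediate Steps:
$U = 46$ ($U = -2 + 3 \left(-4\right) \left(-4\right) = -2 - -48 = -2 + 48 = 46$)
$Q{\left(c,X \right)} = -25 - 114 X c$ ($Q{\left(c,X \right)} = - 114 X c - 25 = -25 - 114 X c$)
$q{\left(w \right)} = 6 w^{2}$
$Q{\left(U,-25 \right)} + q{\left(52 - 33 \right)} = \left(-25 - \left(-2850\right) 46\right) + 6 \left(52 - 33\right)^{2} = \left(-25 + 131100\right) + 6 \cdot 19^{2} = 131075 + 6 \cdot 361 = 131075 + 2166 = 133241$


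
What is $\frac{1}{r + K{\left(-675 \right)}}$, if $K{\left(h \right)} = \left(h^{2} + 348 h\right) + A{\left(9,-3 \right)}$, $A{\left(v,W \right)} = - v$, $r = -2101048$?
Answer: $- \frac{1}{1880332} \approx -5.3182 \cdot 10^{-7}$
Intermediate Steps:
$K{\left(h \right)} = -9 + h^{2} + 348 h$ ($K{\left(h \right)} = \left(h^{2} + 348 h\right) - 9 = -9 + h^{2} + 348 h$)
$\frac{1}{r + K{\left(-675 \right)}} = \frac{1}{-2101048 + \left(-9 + \left(-675\right)^{2} + 348 \left(-675\right)\right)} = \frac{1}{-2101048 - -220716} = \frac{1}{-2101048 + 220716} = \frac{1}{-1880332} = - \frac{1}{1880332}$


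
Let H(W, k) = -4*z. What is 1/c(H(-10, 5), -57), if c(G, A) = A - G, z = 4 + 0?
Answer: -1/41 ≈ -0.024390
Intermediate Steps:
z = 4
H(W, k) = -16 (H(W, k) = -4*4 = -16)
1/c(H(-10, 5), -57) = 1/(-57 - 1*(-16)) = 1/(-57 + 16) = 1/(-41) = -1/41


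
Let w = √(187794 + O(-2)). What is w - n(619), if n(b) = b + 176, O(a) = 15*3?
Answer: -795 + 9*√2319 ≈ -361.60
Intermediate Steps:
O(a) = 45
n(b) = 176 + b
w = 9*√2319 (w = √(187794 + 45) = √187839 = 9*√2319 ≈ 433.40)
w - n(619) = 9*√2319 - (176 + 619) = 9*√2319 - 1*795 = 9*√2319 - 795 = -795 + 9*√2319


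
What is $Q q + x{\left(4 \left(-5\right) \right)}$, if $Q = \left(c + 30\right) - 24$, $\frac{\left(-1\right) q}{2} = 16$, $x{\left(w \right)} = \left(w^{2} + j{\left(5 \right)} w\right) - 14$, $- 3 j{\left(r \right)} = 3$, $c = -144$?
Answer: $4822$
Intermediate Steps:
$j{\left(r \right)} = -1$ ($j{\left(r \right)} = \left(- \frac{1}{3}\right) 3 = -1$)
$x{\left(w \right)} = -14 + w^{2} - w$ ($x{\left(w \right)} = \left(w^{2} - w\right) - 14 = -14 + w^{2} - w$)
$q = -32$ ($q = \left(-2\right) 16 = -32$)
$Q = -138$ ($Q = \left(-144 + 30\right) - 24 = -114 - 24 = -138$)
$Q q + x{\left(4 \left(-5\right) \right)} = \left(-138\right) \left(-32\right) - \left(14 - 400 - 20\right) = 4416 - \left(-6 - 400\right) = 4416 + \left(-14 + 400 + 20\right) = 4416 + 406 = 4822$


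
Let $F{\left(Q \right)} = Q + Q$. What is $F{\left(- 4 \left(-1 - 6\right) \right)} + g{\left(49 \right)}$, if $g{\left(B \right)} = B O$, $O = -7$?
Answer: $-287$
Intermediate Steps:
$g{\left(B \right)} = - 7 B$ ($g{\left(B \right)} = B \left(-7\right) = - 7 B$)
$F{\left(Q \right)} = 2 Q$
$F{\left(- 4 \left(-1 - 6\right) \right)} + g{\left(49 \right)} = 2 \left(- 4 \left(-1 - 6\right)\right) - 343 = 2 \left(\left(-4\right) \left(-7\right)\right) - 343 = 2 \cdot 28 - 343 = 56 - 343 = -287$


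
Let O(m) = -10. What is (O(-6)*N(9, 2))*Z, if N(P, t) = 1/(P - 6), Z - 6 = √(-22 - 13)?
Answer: -20 - 10*I*√35/3 ≈ -20.0 - 19.72*I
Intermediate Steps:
Z = 6 + I*√35 (Z = 6 + √(-22 - 13) = 6 + √(-35) = 6 + I*√35 ≈ 6.0 + 5.9161*I)
N(P, t) = 1/(-6 + P)
(O(-6)*N(9, 2))*Z = (-10/(-6 + 9))*(6 + I*√35) = (-10/3)*(6 + I*√35) = (-10*⅓)*(6 + I*√35) = -10*(6 + I*√35)/3 = -20 - 10*I*√35/3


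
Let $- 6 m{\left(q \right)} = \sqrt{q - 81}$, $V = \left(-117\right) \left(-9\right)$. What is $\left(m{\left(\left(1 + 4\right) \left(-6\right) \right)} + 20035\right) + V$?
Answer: $21088 - \frac{i \sqrt{111}}{6} \approx 21088.0 - 1.7559 i$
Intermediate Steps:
$V = 1053$
$m{\left(q \right)} = - \frac{\sqrt{-81 + q}}{6}$ ($m{\left(q \right)} = - \frac{\sqrt{q - 81}}{6} = - \frac{\sqrt{-81 + q}}{6}$)
$\left(m{\left(\left(1 + 4\right) \left(-6\right) \right)} + 20035\right) + V = \left(- \frac{\sqrt{-81 + \left(1 + 4\right) \left(-6\right)}}{6} + 20035\right) + 1053 = \left(- \frac{\sqrt{-81 + 5 \left(-6\right)}}{6} + 20035\right) + 1053 = \left(- \frac{\sqrt{-81 - 30}}{6} + 20035\right) + 1053 = \left(- \frac{\sqrt{-111}}{6} + 20035\right) + 1053 = \left(- \frac{i \sqrt{111}}{6} + 20035\right) + 1053 = \left(20035 - \frac{i \sqrt{111}}{6}\right) + 1053 = 21088 - \frac{i \sqrt{111}}{6}$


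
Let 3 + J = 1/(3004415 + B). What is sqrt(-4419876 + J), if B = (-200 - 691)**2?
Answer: I*sqrt(15941456598156496042)/1899148 ≈ 2102.4*I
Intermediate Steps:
B = 793881 (B = (-891)**2 = 793881)
J = -11394887/3798296 (J = -3 + 1/(3004415 + 793881) = -3 + 1/3798296 = -11394887/3798296 ≈ -3.0000)
sqrt(-4419876 + J) = sqrt(-4419876 - 11394887/3798296) = sqrt(-16788008726183/3798296) = I*sqrt(15941456598156496042)/1899148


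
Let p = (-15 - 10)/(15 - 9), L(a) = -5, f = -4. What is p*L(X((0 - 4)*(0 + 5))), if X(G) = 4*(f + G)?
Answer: 125/6 ≈ 20.833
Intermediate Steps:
X(G) = -16 + 4*G (X(G) = 4*(-4 + G) = -16 + 4*G)
p = -25/6 ≈ -4.1667
p*L(X((0 - 4)*(0 + 5))) = -25/6*(-5) = 125/6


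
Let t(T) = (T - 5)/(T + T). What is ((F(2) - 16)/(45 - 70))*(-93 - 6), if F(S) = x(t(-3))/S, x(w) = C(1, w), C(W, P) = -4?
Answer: -1782/25 ≈ -71.280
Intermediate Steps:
t(T) = (-5 + T)/(2*T) (t(T) = (-5 + T)/((2*T)) = (-5 + T)*(1/(2*T)) = (-5 + T)/(2*T))
x(w) = -4
F(S) = -4/S
((F(2) - 16)/(45 - 70))*(-93 - 6) = ((-4/2 - 16)/(45 - 70))*(-93 - 6) = ((-4*½ - 16)/(-25))*(-99) = ((-2 - 16)*(-1/25))*(-99) = -18*(-1/25)*(-99) = (18/25)*(-99) = -1782/25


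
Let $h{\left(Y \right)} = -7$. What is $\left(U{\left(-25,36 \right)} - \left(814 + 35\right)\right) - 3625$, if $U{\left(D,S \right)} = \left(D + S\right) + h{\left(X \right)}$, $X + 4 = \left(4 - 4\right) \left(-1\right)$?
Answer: $-4470$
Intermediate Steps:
$X = -4$ ($X = -4 + \left(4 - 4\right) \left(-1\right) = -4 + 0 \left(-1\right) = -4 + 0 = -4$)
$U{\left(D,S \right)} = -7 + D + S$ ($U{\left(D,S \right)} = \left(D + S\right) - 7 = -7 + D + S$)
$\left(U{\left(-25,36 \right)} - \left(814 + 35\right)\right) - 3625 = \left(\left(-7 - 25 + 36\right) - \left(814 + 35\right)\right) - 3625 = \left(4 - 849\right) - 3625 = -845 - 3625 = -4470$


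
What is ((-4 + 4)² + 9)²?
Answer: 81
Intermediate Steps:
((-4 + 4)² + 9)² = (0² + 9)² = (0 + 9)² = 9² = 81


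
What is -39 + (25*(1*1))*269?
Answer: 6686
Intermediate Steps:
-39 + (25*(1*1))*269 = -39 + (25*1)*269 = -39 + 25*269 = -39 + 6725 = 6686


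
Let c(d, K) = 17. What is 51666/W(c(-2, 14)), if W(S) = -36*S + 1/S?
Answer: -878322/10403 ≈ -84.430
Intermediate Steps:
W(S) = 1/S - 36*S
51666/W(c(-2, 14)) = 51666/(1/17 - 36*17) = 51666/(1/17 - 612) = 51666/(-10403/17) = 51666*(-17/10403) = -878322/10403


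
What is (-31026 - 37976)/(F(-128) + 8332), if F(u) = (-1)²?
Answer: -69002/8333 ≈ -8.2806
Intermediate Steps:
F(u) = 1
(-31026 - 37976)/(F(-128) + 8332) = (-31026 - 37976)/(1 + 8332) = -69002/8333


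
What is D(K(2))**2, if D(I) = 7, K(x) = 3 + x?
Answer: 49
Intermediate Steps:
D(K(2))**2 = 7**2 = 49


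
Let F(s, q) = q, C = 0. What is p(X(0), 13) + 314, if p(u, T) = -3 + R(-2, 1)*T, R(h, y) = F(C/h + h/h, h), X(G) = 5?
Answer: 285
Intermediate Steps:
R(h, y) = h
p(u, T) = -3 - 2*T
p(X(0), 13) + 314 = (-3 - 2*13) + 314 = (-3 - 26) + 314 = -29 + 314 = 285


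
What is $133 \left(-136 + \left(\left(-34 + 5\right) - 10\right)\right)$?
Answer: $-23275$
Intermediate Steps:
$133 \left(-136 + \left(\left(-34 + 5\right) - 10\right)\right) = 133 \left(-136 - 39\right) = 133 \left(-175\right) = -23275$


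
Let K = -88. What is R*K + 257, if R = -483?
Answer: 42761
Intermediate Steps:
R*K + 257 = -483*(-88) + 257 = 42504 + 257 = 42761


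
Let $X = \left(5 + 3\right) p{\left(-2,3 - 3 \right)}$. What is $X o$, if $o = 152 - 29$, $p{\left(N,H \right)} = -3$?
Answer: $-2952$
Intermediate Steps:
$X = -24$ ($X = \left(5 + 3\right) \left(-3\right) = 8 \left(-3\right) = -24$)
$o = 123$
$X o = \left(-24\right) 123 = -2952$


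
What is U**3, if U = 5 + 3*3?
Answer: 2744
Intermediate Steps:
U = 14 (U = 5 + 9 = 14)
U**3 = 14**3 = 2744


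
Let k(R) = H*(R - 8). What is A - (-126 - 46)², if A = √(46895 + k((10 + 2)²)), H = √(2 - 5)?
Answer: -29584 + √(46895 + 136*I*√3) ≈ -29367.0 + 0.54388*I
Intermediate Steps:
H = I*√3 (H = √(-3) = I*√3 ≈ 1.732*I)
k(R) = I*√3*(-8 + R) (k(R) = (I*√3)*(R - 8) = (I*√3)*(-8 + R) = I*√3*(-8 + R))
A = √(46895 + 136*I*√3) (A = √(46895 + I*√3*(-8 + (10 + 2)²)) = √(46895 + I*√3*(-8 + 12²)) = √(46895 + I*√3*(-8 + 144)) = √(46895 + I*√3*136) = √(46895 + 136*I*√3) ≈ 216.55 + 0.5439*I)
A - (-126 - 46)² = √(46895 + 136*I*√3) - (-126 - 46)² = √(46895 + 136*I*√3) - 1*(-172)² = √(46895 + 136*I*√3) - 1*29584 = √(46895 + 136*I*√3) - 29584 = -29584 + √(46895 + 136*I*√3)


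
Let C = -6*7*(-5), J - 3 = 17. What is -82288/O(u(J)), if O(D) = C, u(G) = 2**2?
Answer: -41144/105 ≈ -391.85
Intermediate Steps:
J = 20 (J = 3 + 17 = 20)
C = 210 (C = -42*(-5) = 210)
u(G) = 4
O(D) = 210
-82288/O(u(J)) = -82288/210 = -82288*1/210 = -41144/105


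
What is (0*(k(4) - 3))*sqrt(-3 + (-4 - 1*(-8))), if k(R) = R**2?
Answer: 0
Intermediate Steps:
(0*(k(4) - 3))*sqrt(-3 + (-4 - 1*(-8))) = (0*(4**2 - 3))*sqrt(-3 + (-4 - 1*(-8))) = (0*(16 - 3))*sqrt(-3 + (-4 + 8)) = (0*13)*sqrt(-3 + 4) = 0*sqrt(1) = 0*1 = 0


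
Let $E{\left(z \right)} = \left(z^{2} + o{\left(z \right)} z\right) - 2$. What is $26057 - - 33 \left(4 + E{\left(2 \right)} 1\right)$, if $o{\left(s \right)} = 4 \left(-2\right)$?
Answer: $25727$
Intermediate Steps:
$o{\left(s \right)} = -8$
$E{\left(z \right)} = -2 + z^{2} - 8 z$ ($E{\left(z \right)} = \left(z^{2} - 8 z\right) - 2 = -2 + z^{2} - 8 z$)
$26057 - - 33 \left(4 + E{\left(2 \right)} 1\right) = 26057 - - 33 \left(4 + \left(-2 + 2^{2} - 16\right) 1\right) = 26057 - - 33 \left(4 + \left(-2 + 4 - 16\right) 1\right) = 26057 - - 33 \left(4 - 14\right) = 26057 - \left(-33\right) \left(-10\right) = 26057 - 330 = 25727$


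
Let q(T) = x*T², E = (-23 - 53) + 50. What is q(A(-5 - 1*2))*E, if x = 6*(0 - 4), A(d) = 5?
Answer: 15600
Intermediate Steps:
x = -24 (x = 6*(-4) = -24)
E = -26 (E = -76 + 50 = -26)
q(T) = -24*T²
q(A(-5 - 1*2))*E = -24*5²*(-26) = -24*25*(-26) = -600*(-26) = 15600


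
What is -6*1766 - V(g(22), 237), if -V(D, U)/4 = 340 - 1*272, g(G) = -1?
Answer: -10324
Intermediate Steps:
V(D, U) = -272 (V(D, U) = -4*(340 - 1*272) = -4*(340 - 272) = -4*68 = -272)
-6*1766 - V(g(22), 237) = -6*1766 - 1*(-272) = -10596 + 272 = -10324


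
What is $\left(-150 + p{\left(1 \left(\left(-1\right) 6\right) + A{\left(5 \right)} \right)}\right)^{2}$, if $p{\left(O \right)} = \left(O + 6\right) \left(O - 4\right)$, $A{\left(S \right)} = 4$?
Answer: $30276$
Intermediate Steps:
$p{\left(O \right)} = \left(-4 + O\right) \left(6 + O\right)$ ($p{\left(O \right)} = \left(6 + O\right) \left(-4 + O\right) = \left(-4 + O\right) \left(6 + O\right)$)
$\left(-150 + p{\left(1 \left(\left(-1\right) 6\right) + A{\left(5 \right)} \right)}\right)^{2} = \left(-150 + \left(-24 + \left(1 \left(\left(-1\right) 6\right) + 4\right)^{2} + 2 \left(1 \left(\left(-1\right) 6\right) + 4\right)\right)\right)^{2} = \left(-150 + \left(-24 + \left(1 \left(-6\right) + 4\right)^{2} + 2 \left(1 \left(-6\right) + 4\right)\right)\right)^{2} = \left(-150 + \left(-24 + \left(-6 + 4\right)^{2} + 2 \left(-6 + 4\right)\right)\right)^{2} = \left(-150 + \left(-24 + \left(-2\right)^{2} + 2 \left(-2\right)\right)\right)^{2} = \left(-150 - 24\right)^{2} = \left(-174\right)^{2} = 30276$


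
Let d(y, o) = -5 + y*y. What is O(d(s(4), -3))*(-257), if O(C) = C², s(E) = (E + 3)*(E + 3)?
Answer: -1475389712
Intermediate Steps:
s(E) = (3 + E)² (s(E) = (3 + E)*(3 + E) = (3 + E)²)
d(y, o) = -5 + y²
O(d(s(4), -3))*(-257) = (-5 + ((3 + 4)²)²)²*(-257) = (-5 + (7²)²)²*(-257) = (-5 + 49²)²*(-257) = (-5 + 2401)²*(-257) = 2396²*(-257) = 5740816*(-257) = -1475389712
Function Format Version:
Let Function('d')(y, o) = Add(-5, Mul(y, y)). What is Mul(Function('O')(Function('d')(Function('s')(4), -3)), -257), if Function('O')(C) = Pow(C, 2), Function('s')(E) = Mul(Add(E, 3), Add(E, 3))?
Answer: -1475389712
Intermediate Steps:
Function('s')(E) = Pow(Add(3, E), 2) (Function('s')(E) = Mul(Add(3, E), Add(3, E)) = Pow(Add(3, E), 2))
Function('d')(y, o) = Add(-5, Pow(y, 2))
Mul(Function('O')(Function('d')(Function('s')(4), -3)), -257) = Mul(Pow(Add(-5, Pow(Pow(Add(3, 4), 2), 2)), 2), -257) = Mul(Pow(Add(-5, Pow(Pow(7, 2), 2)), 2), -257) = Mul(Pow(Add(-5, Pow(49, 2)), 2), -257) = Mul(Pow(Add(-5, 2401), 2), -257) = Mul(Pow(2396, 2), -257) = Mul(5740816, -257) = -1475389712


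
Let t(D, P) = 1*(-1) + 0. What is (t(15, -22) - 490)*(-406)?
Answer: 199346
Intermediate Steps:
t(D, P) = -1 (t(D, P) = -1 + 0 = -1)
(t(15, -22) - 490)*(-406) = (-1 - 490)*(-406) = -491*(-406) = 199346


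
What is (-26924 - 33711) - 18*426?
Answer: -68303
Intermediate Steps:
(-26924 - 33711) - 18*426 = -60635 - 7668 = -68303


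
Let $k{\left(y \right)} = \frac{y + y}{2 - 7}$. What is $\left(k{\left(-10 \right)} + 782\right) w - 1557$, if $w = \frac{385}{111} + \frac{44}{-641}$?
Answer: $\frac{26450693}{23717} \approx 1115.3$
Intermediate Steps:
$k{\left(y \right)} = - \frac{2 y}{5}$ ($k{\left(y \right)} = \frac{2 y}{-5} = 2 y \left(- \frac{1}{5}\right) = - \frac{2 y}{5}$)
$w = \frac{241901}{71151}$ ($w = 385 \cdot \frac{1}{111} + 44 \left(- \frac{1}{641}\right) = \frac{385}{111} - \frac{44}{641} = \frac{241901}{71151} \approx 3.3998$)
$\left(k{\left(-10 \right)} + 782\right) w - 1557 = \left(\left(- \frac{2}{5}\right) \left(-10\right) + 782\right) \frac{241901}{71151} - 1557 = \left(4 + 782\right) \frac{241901}{71151} - 1557 = 786 \cdot \frac{241901}{71151} - 1557 = \frac{63378062}{23717} - 1557 = \frac{26450693}{23717}$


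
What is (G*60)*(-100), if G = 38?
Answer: -228000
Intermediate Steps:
(G*60)*(-100) = (38*60)*(-100) = 2280*(-100) = -228000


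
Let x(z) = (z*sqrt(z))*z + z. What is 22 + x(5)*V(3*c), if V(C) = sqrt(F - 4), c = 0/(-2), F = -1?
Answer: 22 + 125*I + 5*I*sqrt(5) ≈ 22.0 + 136.18*I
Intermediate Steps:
x(z) = z + z**(5/2) (x(z) = z**(3/2)*z + z = z**(5/2) + z = z + z**(5/2))
c = 0 (c = 0*(-1/2) = 0)
V(C) = I*sqrt(5) (V(C) = sqrt(-1 - 4) = sqrt(-5) = I*sqrt(5))
22 + x(5)*V(3*c) = 22 + (5 + 5**(5/2))*(I*sqrt(5)) = 22 + (5 + 25*sqrt(5))*(I*sqrt(5)) = 22 + I*sqrt(5)*(5 + 25*sqrt(5))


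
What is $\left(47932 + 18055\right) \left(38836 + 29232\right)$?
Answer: $4491603116$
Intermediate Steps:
$\left(47932 + 18055\right) \left(38836 + 29232\right) = 65987 \cdot 68068 = 4491603116$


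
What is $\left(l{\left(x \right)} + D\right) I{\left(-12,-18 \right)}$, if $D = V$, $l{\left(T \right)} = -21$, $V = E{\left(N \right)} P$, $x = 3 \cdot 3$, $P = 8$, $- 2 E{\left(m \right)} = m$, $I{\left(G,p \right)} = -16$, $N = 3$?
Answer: $528$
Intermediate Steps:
$E{\left(m \right)} = - \frac{m}{2}$
$x = 9$
$V = -12$ ($V = \left(- \frac{1}{2}\right) 3 \cdot 8 = \left(- \frac{3}{2}\right) 8 = -12$)
$D = -12$
$\left(l{\left(x \right)} + D\right) I{\left(-12,-18 \right)} = \left(-21 - 12\right) \left(-16\right) = \left(-33\right) \left(-16\right) = 528$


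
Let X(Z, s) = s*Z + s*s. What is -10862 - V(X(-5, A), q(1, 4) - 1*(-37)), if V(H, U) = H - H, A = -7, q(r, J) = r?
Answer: -10862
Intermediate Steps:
X(Z, s) = s² + Z*s (X(Z, s) = Z*s + s² = s² + Z*s)
V(H, U) = 0
-10862 - V(X(-5, A), q(1, 4) - 1*(-37)) = -10862 - 1*0 = -10862 + 0 = -10862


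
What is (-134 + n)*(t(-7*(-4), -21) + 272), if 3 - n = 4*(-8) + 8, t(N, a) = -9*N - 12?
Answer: -856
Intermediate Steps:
t(N, a) = -12 - 9*N
n = 27 (n = 3 - (4*(-8) + 8) = 3 - (-32 + 8) = 3 - 1*(-24) = 3 + 24 = 27)
(-134 + n)*(t(-7*(-4), -21) + 272) = (-134 + 27)*((-12 - (-63)*(-4)) + 272) = -107*((-12 - 9*28) + 272) = -107*((-12 - 252) + 272) = -107*(-264 + 272) = -107*8 = -856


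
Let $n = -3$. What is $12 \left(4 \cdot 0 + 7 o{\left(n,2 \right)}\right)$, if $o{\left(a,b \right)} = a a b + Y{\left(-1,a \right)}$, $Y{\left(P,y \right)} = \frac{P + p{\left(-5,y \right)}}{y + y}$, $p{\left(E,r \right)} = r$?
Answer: $1568$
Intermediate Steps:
$Y{\left(P,y \right)} = \frac{P + y}{2 y}$ ($Y{\left(P,y \right)} = \frac{P + y}{y + y} = \frac{P + y}{2 y}$)
$o{\left(a,b \right)} = b a^{2} + \frac{-1 + a}{2 a}$ ($o{\left(a,b \right)} = a a b + \frac{-1 + a}{2 a} = a^{2} b + \frac{-1 + a}{2 a} = b a^{2} + \frac{-1 + a}{2 a}$)
$12 \left(4 \cdot 0 + 7 o{\left(n,2 \right)}\right) = 12 \left(4 \cdot 0 + 7 \frac{-1 - 3 + 2 \cdot 2 \left(-3\right)^{3}}{2 \left(-3\right)}\right) = 12 \left(0 + 7 \cdot \frac{1}{2} \left(- \frac{1}{3}\right) \left(-1 - 3 + 2 \cdot 2 \left(-27\right)\right)\right) = 12 \left(0 + 7 \cdot \frac{1}{2} \left(- \frac{1}{3}\right) \left(-1 - 3 - 108\right)\right) = 12 \left(0 + 7 \cdot \frac{1}{2} \left(- \frac{1}{3}\right) \left(-112\right)\right) = 12 \left(0 + 7 \cdot \frac{56}{3}\right) = 12 \left(0 + \frac{392}{3}\right) = 12 \cdot \frac{392}{3} = 1568$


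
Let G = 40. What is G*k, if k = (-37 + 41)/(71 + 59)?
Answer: 16/13 ≈ 1.2308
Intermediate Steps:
k = 2/65 (k = 4/130 = 4*(1/130) = 2/65 ≈ 0.030769)
G*k = 40*(2/65) = 16/13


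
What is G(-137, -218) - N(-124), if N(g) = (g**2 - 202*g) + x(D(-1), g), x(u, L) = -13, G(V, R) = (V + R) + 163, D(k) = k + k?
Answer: -40603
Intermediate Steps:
D(k) = 2*k
G(V, R) = 163 + R + V (G(V, R) = (R + V) + 163 = 163 + R + V)
N(g) = -13 + g**2 - 202*g (N(g) = (g**2 - 202*g) - 13 = -13 + g**2 - 202*g)
G(-137, -218) - N(-124) = (163 - 218 - 137) - (-13 + (-124)**2 - 202*(-124)) = -192 - (-13 + 15376 + 25048) = -192 - 1*40411 = -192 - 40411 = -40603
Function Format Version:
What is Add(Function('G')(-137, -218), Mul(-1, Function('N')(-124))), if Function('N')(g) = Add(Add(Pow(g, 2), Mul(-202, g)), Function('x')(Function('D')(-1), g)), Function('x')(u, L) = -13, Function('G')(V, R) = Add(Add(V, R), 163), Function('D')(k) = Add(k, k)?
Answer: -40603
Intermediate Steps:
Function('D')(k) = Mul(2, k)
Function('G')(V, R) = Add(163, R, V) (Function('G')(V, R) = Add(Add(R, V), 163) = Add(163, R, V))
Function('N')(g) = Add(-13, Pow(g, 2), Mul(-202, g)) (Function('N')(g) = Add(Add(Pow(g, 2), Mul(-202, g)), -13) = Add(-13, Pow(g, 2), Mul(-202, g)))
Add(Function('G')(-137, -218), Mul(-1, Function('N')(-124))) = Add(Add(163, -218, -137), Mul(-1, Add(-13, Pow(-124, 2), Mul(-202, -124)))) = Add(-192, Mul(-1, Add(-13, 15376, 25048))) = Add(-192, Mul(-1, 40411)) = Add(-192, -40411) = -40603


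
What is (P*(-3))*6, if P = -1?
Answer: 18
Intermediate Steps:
(P*(-3))*6 = -1*(-3)*6 = 3*6 = 18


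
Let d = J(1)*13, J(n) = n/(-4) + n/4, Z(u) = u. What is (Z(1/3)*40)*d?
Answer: 0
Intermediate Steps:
J(n) = 0 (J(n) = n*(-¼) + n*(¼) = -n/4 + n/4 = 0)
d = 0 (d = 0*13 = 0)
(Z(1/3)*40)*d = (40/3)*0 = 0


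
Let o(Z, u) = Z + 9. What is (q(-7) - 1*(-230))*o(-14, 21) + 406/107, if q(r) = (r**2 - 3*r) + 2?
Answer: -161164/107 ≈ -1506.2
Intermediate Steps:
q(r) = 2 + r**2 - 3*r
o(Z, u) = 9 + Z
(q(-7) - 1*(-230))*o(-14, 21) + 406/107 = ((2 + (-7)**2 - 3*(-7)) - 1*(-230))*(9 - 14) + 406/107 = ((2 + 49 + 21) + 230)*(-5) + 406*(1/107) = (72 + 230)*(-5) + 406/107 = 302*(-5) + 406/107 = -1510 + 406/107 = -161164/107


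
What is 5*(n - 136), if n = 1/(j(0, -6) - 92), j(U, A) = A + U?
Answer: -66645/98 ≈ -680.05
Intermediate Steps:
n = -1/98 (n = 1/((-6 + 0) - 92) = 1/(-6 - 92) = 1/(-98) = -1/98 ≈ -0.010204)
5*(n - 136) = 5*(-1/98 - 136) = 5*(-13329/98) = -66645/98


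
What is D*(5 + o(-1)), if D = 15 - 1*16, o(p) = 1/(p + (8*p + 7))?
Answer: -9/2 ≈ -4.5000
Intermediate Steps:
o(p) = 1/(7 + 9*p) (o(p) = 1/(p + (7 + 8*p)) = 1/(7 + 9*p))
D = -1 (D = 15 - 16 = -1)
D*(5 + o(-1)) = -(5 + 1/(7 + 9*(-1))) = -(5 + 1/(7 - 9)) = -(5 + 1/(-2)) = -(5 - 1/2) = -1*9/2 = -9/2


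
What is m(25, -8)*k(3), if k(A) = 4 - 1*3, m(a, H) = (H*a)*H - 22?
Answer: 1578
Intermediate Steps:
m(a, H) = -22 + a*H**2 (m(a, H) = a*H**2 - 22 = -22 + a*H**2)
k(A) = 1 (k(A) = 4 - 3 = 1)
m(25, -8)*k(3) = (-22 + 25*(-8)**2)*1 = (-22 + 25*64)*1 = (-22 + 1600)*1 = 1578*1 = 1578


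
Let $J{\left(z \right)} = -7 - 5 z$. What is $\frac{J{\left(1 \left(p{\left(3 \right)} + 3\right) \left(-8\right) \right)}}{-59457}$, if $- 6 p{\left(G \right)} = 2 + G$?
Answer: $- \frac{239}{178371} \approx -0.0013399$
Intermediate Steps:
$p{\left(G \right)} = - \frac{1}{3} - \frac{G}{6}$ ($p{\left(G \right)} = - \frac{2 + G}{6} = - \frac{1}{3} - \frac{G}{6}$)
$\frac{J{\left(1 \left(p{\left(3 \right)} + 3\right) \left(-8\right) \right)}}{-59457} = \frac{-7 - 5 \cdot 1 \left(\left(- \frac{1}{3} - \frac{1}{2}\right) + 3\right) \left(-8\right)}{-59457} = \left(-7 - 5 \cdot 1 \left(\left(- \frac{1}{3} - \frac{1}{2}\right) + 3\right) \left(-8\right)\right) \left(- \frac{1}{59457}\right) = \left(-7 - 5 \cdot 1 \left(- \frac{5}{6} + 3\right) \left(-8\right)\right) \left(- \frac{1}{59457}\right) = \left(-7 - 5 \cdot 1 \cdot \frac{13}{6} \left(-8\right)\right) \left(- \frac{1}{59457}\right) = \left(-7 - 5 \cdot \frac{13}{6} \left(-8\right)\right) \left(- \frac{1}{59457}\right) = \left(-7 - - \frac{260}{3}\right) \left(- \frac{1}{59457}\right) = \left(-7 + \frac{260}{3}\right) \left(- \frac{1}{59457}\right) = \frac{239}{3} \left(- \frac{1}{59457}\right) = - \frac{239}{178371}$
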